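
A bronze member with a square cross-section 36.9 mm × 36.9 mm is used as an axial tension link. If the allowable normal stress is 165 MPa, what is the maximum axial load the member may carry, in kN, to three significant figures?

A = 1362 mm².
P_max = σ_allow · A = 165 · 1362 = 224700 N = 224.7 kN.

225 kN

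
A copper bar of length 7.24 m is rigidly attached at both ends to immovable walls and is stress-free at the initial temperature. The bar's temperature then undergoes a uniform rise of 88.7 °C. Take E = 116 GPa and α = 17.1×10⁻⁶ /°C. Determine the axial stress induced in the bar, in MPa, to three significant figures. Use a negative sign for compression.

Free thermal expansion αLΔT = 17.1e-6 · 7240 · 88.7 = 10.98 mm.
The walls impose strain ε = −(10.98)/7240 = -1.5168e-03; σ = Eε = 116000 · -1.5168e-03 = -175.9 MPa.

-176 MPa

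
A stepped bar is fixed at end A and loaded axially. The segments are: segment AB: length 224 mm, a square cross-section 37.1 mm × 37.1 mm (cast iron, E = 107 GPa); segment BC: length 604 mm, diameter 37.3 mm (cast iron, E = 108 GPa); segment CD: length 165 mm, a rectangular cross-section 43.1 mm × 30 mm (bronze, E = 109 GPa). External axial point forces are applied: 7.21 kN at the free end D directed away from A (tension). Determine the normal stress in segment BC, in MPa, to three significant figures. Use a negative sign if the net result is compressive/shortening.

Internal axial forces (sectioning from the free end, tension +): N_CD = 7.21 kN, N_BC = 7.21 kN, N_AB = 7.21 kN.
A_BC = 1093 mm².
σ_BC = N_BC/A_BC = 7210/1093 = 6.598 MPa.

6.60 MPa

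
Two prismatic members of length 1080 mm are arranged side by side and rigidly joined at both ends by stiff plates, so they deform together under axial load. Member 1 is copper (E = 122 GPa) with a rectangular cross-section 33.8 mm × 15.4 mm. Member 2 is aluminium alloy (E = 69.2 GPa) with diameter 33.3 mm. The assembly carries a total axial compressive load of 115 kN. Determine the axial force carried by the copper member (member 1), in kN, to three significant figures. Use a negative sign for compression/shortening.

-59.0 kN

A_1 = 520.5 mm².
A_2 = 870.9 mm².
Equal strain + equilibrium ⇒ each member carries load in proportion to AE: A₁E₁ = 63500000 N, A₂E₂ = 60270000 N, ΣAE = 123800000 N.
F₁ = P·A₁E₁/ΣAE = -115000·63500000/123800000 = -59000 N.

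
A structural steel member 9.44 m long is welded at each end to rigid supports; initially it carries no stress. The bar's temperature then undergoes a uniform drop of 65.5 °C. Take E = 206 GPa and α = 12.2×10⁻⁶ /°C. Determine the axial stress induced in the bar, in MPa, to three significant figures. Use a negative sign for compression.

165 MPa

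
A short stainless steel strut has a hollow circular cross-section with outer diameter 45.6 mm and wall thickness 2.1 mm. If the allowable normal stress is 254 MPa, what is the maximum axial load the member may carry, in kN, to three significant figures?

72.9 kN

A = 287 mm².
P_max = σ_allow · A = 254 · 287 = 72890 N = 72.89 kN.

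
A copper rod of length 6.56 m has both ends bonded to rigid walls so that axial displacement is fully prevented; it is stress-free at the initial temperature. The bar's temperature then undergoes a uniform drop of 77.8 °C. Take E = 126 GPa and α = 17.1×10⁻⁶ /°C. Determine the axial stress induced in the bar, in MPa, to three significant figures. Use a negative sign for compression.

Free thermal expansion αLΔT = 17.1e-6 · 6560 · -77.8 = -8.727 mm.
The walls impose strain ε = −(-8.727)/6560 = 1.3304e-03; σ = Eε = 126000 · 1.3304e-03 = 167.6 MPa.

168 MPa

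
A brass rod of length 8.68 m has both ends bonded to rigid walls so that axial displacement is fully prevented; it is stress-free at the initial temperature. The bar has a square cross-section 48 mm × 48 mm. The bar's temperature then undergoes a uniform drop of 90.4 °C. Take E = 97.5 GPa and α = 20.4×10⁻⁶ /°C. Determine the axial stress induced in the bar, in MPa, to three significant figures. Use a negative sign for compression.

180 MPa

Free thermal expansion αLΔT = 20.4e-6 · 8680 · -90.4 = -16.01 mm.
The walls impose strain ε = −(-16.01)/8680 = 1.8442e-03; σ = Eε = 97500 · 1.8442e-03 = 179.8 MPa.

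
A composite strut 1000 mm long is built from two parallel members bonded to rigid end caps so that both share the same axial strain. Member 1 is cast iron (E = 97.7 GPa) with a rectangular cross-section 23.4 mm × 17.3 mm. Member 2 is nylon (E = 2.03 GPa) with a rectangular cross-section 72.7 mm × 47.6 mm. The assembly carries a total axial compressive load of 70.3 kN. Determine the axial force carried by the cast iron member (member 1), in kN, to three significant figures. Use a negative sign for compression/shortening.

-59.7 kN

A_1 = 404.8 mm².
A_2 = 3461 mm².
Equal strain + equilibrium ⇒ each member carries load in proportion to AE: A₁E₁ = 39550000 N, A₂E₂ = 7025000 N, ΣAE = 46580000 N.
F₁ = P·A₁E₁/ΣAE = -70300·39550000/46580000 = -59700 N.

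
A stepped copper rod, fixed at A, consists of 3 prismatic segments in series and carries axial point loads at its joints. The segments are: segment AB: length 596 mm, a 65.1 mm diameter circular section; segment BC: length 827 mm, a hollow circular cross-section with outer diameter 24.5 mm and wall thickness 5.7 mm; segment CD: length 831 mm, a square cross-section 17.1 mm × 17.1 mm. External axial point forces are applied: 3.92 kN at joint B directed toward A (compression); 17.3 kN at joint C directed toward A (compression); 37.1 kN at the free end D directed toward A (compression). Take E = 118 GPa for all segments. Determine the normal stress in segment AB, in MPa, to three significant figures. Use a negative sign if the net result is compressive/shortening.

-17.5 MPa

Internal axial forces (sectioning from the free end, tension +): N_CD = -37.1 kN, N_BC = -54.4 kN, N_AB = -58.32 kN.
A_AB = 3329 mm².
σ_AB = N_AB/A_AB = -58320/3329 = -17.52 MPa.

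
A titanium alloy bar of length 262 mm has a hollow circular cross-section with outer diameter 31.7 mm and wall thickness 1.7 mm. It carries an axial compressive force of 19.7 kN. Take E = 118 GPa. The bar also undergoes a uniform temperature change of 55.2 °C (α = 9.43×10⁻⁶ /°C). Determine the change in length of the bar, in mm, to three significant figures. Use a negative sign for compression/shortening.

-0.137 mm

A = 160.2 mm².
δ_mech = NL/(AE) = -19700·262/(160.2·118000) = -0.273 mm.
δ_thermal = αLΔT = 9.43e-6·262·55.2 = 0.1364 mm.
δ = δ_mech + δ_thermal = -0.1366 mm.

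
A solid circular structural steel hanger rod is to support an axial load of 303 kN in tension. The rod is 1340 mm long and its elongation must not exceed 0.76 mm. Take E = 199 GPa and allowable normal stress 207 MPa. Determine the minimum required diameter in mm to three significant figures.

58.5 mm

Required area A ≥ P/σ_allow = 303000/207 = 1464 mm².
For a solid circular section, d ≥ √(4A/π) = 43.17 mm.
Elongation limit: A ≥ PL/(Eδ_allow) = 303000·1340/(199000·0.76) = 2685 mm² ⇒ d ≥ 58.46 mm.
The elongation limit governs.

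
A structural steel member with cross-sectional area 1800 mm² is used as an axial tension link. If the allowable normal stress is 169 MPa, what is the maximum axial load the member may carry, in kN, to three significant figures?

304 kN

P_max = σ_allow · A = 169 · 1800 = 304200 N = 304.2 kN.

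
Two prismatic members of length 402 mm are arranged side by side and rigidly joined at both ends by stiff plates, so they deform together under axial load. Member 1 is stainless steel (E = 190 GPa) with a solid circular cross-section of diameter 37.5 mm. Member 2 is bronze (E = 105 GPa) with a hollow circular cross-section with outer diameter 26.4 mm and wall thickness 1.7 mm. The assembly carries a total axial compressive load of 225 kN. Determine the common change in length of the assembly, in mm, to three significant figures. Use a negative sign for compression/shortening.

-0.404 mm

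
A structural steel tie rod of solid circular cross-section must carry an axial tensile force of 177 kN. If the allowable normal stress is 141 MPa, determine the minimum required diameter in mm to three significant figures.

40.0 mm

Required area A ≥ P/σ_allow = 177000/141 = 1255 mm².
For a solid circular section, d ≥ √(4A/π) = 39.98 mm.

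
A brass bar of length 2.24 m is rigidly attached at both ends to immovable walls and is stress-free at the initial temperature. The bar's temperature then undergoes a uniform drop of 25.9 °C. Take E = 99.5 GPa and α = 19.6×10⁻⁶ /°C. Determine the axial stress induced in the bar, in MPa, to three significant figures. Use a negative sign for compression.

50.5 MPa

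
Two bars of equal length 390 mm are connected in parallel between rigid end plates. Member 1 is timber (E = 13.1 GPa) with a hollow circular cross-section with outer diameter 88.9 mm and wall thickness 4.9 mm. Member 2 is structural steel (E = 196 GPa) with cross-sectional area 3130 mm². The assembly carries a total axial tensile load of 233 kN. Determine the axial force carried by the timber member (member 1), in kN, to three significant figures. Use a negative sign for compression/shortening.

A_1 = 1293 mm².
Equal strain + equilibrium ⇒ each member carries load in proportion to AE: A₁E₁ = 16940000 N, A₂E₂ = 613500000 N, ΣAE = 630400000 N.
F₁ = P·A₁E₁/ΣAE = 233000·16940000/630400000 = 6261 N.

6.26 kN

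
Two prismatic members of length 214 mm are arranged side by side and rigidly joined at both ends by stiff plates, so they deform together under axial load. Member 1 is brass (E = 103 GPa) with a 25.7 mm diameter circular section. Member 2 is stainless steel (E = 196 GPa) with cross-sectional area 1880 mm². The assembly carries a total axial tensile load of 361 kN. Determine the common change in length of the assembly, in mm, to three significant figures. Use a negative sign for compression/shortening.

0.183 mm

A_1 = 518.7 mm².
Equal strain + equilibrium ⇒ each member carries load in proportion to AE: A₁E₁ = 53430000 N, A₂E₂ = 368500000 N, ΣAE = 421900000 N.
δ = PL/ΣAE = 361000·214/421900000 = 0.1831 mm.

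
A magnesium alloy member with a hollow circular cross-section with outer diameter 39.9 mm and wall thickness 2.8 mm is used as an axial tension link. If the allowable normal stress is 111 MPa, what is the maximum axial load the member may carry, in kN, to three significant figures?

36.2 kN

A = 326.3 mm².
P_max = σ_allow · A = 111 · 326.3 = 36220 N = 36.22 kN.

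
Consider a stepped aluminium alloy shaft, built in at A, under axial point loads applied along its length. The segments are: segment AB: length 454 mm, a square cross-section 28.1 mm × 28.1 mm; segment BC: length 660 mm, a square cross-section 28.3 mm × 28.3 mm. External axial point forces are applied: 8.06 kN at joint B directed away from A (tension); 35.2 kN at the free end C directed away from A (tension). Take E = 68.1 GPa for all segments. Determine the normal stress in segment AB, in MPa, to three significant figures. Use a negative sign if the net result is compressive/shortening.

54.8 MPa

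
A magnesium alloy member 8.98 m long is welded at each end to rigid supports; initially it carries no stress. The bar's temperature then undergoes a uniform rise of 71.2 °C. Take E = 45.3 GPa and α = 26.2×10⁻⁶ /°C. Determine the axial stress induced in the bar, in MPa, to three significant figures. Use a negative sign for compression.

-84.5 MPa

Free thermal expansion αLΔT = 26.2e-6 · 8980 · 71.2 = 16.75 mm.
The walls impose strain ε = −(16.75)/8980 = -1.8654e-03; σ = Eε = 45300 · -1.8654e-03 = -84.5 MPa.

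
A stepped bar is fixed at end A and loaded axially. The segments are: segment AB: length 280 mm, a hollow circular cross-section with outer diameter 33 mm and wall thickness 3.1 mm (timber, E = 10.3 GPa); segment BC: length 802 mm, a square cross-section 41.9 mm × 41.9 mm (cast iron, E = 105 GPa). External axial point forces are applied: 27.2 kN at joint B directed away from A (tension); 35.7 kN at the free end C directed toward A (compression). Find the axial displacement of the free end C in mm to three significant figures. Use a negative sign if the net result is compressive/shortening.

Internal axial forces (sectioning from the free end, tension +): N_BC = -35.7 kN, N_AB = -8.5 kN.
A_AB = 291.2 mm².
A_BC = 1756 mm².
δ_AB = -8500·280/(291.2·10300) = -0.7935 mm
δ_BC = -35700·802/(1756·105000) = -0.1553 mm
δ = Σδ_i = -0.9488 mm.

-0.949 mm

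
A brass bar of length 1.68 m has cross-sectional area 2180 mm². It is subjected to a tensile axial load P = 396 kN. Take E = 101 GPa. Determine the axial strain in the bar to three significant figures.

σ = N/A = 181.7 MPa; ε = σ/E = 181.7/101000 = 1.799e-03.

0.00180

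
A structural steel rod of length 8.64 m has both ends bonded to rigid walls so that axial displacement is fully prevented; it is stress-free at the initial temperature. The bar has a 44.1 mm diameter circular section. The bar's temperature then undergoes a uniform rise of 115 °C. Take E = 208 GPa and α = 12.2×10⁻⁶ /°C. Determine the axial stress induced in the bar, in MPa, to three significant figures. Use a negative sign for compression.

Free thermal expansion αLΔT = 12.2e-6 · 8640 · 115 = 12.12 mm.
The walls impose strain ε = −(12.12)/8640 = -1.4030e-03; σ = Eε = 208000 · -1.4030e-03 = -291.8 MPa.

-292 MPa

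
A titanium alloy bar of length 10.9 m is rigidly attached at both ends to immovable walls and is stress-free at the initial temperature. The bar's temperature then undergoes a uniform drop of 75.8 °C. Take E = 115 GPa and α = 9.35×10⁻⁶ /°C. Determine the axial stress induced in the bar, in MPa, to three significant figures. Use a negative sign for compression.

81.5 MPa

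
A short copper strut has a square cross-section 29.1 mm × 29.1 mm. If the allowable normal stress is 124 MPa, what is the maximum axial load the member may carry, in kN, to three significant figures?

105 kN

A = 846.8 mm².
P_max = σ_allow · A = 124 · 846.8 = 105000 N = 105 kN.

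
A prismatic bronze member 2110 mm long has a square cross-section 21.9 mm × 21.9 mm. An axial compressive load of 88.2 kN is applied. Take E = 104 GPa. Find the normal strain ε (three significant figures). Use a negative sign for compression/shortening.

-0.00177

A = 479.6 mm².
σ = N/A = -183.9 MPa; ε = σ/E = -183.9/104000 = -1.768e-03.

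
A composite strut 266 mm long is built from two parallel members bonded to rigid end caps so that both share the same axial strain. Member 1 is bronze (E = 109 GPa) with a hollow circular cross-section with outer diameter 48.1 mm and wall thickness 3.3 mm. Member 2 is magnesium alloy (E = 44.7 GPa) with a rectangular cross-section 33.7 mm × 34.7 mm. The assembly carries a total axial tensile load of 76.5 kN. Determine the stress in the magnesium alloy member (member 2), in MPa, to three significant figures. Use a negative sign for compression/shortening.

A_1 = 464.5 mm².
A_2 = 1169 mm².
Equal strain + equilibrium ⇒ each member carries load in proportion to AE: A₁E₁ = 50630000 N, A₂E₂ = 52270000 N, ΣAE = 102900000 N.
σ₂ = P·E₂/ΣAE = 76500·44700/102900000 = 33.23 MPa.

33.2 MPa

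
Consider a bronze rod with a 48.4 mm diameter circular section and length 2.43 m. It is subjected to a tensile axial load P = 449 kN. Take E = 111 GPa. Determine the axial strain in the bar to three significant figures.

0.00220

A = 1840 mm².
σ = N/A = 244 MPa; ε = σ/E = 244/111000 = 2.199e-03.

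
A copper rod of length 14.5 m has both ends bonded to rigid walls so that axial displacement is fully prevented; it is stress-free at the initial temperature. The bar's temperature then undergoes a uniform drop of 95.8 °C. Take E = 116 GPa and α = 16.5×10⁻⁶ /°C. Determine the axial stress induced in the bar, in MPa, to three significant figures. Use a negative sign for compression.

183 MPa

Free thermal expansion αLΔT = 16.5e-6 · 14500 · -95.8 = -22.92 mm.
The walls impose strain ε = −(-22.92)/14500 = 1.5807e-03; σ = Eε = 116000 · 1.5807e-03 = 183.4 MPa.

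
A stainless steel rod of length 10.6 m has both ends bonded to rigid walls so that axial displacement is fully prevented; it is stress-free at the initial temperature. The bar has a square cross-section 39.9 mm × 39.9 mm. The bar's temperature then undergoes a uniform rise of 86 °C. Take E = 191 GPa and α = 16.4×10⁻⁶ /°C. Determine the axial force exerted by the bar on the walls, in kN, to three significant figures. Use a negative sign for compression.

-429 kN

Free thermal expansion αLΔT = 16.4e-6 · 10600 · 86 = 14.95 mm.
The walls impose strain ε = −(14.95)/10600 = -1.4104e-03; σ = Eε = 191000 · -1.4104e-03 = -269.4 MPa.
Wall reaction R = σ·A = -269.4·1592 = -428900 N = -428.9 kN.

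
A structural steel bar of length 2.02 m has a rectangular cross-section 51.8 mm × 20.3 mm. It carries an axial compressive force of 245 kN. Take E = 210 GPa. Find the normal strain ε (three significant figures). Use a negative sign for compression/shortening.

A = 1052 mm².
σ = N/A = -233 MPa; ε = σ/E = -233/210000 = -1.109e-03.

-0.00111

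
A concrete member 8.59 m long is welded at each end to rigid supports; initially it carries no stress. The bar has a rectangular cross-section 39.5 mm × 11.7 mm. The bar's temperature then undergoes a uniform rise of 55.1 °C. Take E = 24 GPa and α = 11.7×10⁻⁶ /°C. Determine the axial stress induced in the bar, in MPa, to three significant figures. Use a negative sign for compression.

-15.5 MPa

Free thermal expansion αLΔT = 11.7e-6 · 8590 · 55.1 = 5.538 mm.
The walls impose strain ε = −(5.538)/8590 = -6.4467e-04; σ = Eε = 24000 · -6.4467e-04 = -15.47 MPa.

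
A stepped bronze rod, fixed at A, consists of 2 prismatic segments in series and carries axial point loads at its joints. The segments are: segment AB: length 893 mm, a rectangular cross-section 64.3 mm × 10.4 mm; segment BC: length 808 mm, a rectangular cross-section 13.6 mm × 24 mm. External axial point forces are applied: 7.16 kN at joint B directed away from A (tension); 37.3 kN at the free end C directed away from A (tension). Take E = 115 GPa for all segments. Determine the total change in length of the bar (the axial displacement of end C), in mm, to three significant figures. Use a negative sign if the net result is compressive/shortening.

1.32 mm

Internal axial forces (sectioning from the free end, tension +): N_BC = 37.3 kN, N_AB = 44.46 kN.
A_AB = 668.7 mm².
A_BC = 326.4 mm².
δ_AB = 44460·893/(668.7·115000) = 0.5163 mm
δ_BC = 37300·808/(326.4·115000) = 0.8029 mm
δ = Σδ_i = 1.319 mm.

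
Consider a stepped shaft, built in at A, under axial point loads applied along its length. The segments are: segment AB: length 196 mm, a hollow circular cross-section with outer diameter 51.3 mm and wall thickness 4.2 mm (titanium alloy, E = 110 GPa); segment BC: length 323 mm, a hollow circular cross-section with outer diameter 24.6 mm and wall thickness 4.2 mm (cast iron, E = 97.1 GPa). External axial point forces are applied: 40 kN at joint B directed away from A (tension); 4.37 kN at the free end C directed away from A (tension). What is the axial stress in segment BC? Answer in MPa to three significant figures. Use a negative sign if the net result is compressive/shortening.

16.2 MPa

Internal axial forces (sectioning from the free end, tension +): N_BC = 4.37 kN, N_AB = 44.37 kN.
A_BC = 269.2 mm².
σ_BC = N_BC/A_BC = 4370/269.2 = 16.23 MPa.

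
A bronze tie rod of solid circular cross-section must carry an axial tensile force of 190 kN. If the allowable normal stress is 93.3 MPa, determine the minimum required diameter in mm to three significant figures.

50.9 mm

Required area A ≥ P/σ_allow = 190000/93.3 = 2036 mm².
For a solid circular section, d ≥ √(4A/π) = 50.92 mm.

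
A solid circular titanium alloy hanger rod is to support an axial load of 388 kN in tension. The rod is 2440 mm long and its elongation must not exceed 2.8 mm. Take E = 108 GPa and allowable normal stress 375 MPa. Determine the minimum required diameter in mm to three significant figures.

63.1 mm

Required area A ≥ P/σ_allow = 388000/375 = 1035 mm².
For a solid circular section, d ≥ √(4A/π) = 36.3 mm.
Elongation limit: A ≥ PL/(Eδ_allow) = 388000·2440/(108000·2.8) = 3131 mm² ⇒ d ≥ 63.14 mm.
The elongation limit governs.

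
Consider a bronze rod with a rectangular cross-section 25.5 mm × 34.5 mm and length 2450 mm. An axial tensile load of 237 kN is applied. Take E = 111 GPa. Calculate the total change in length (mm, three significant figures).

A = 879.8 mm².
δ_mech = NL/(AE) = 237000·2450/(879.8·111000) = 5.946 mm.

5.95 mm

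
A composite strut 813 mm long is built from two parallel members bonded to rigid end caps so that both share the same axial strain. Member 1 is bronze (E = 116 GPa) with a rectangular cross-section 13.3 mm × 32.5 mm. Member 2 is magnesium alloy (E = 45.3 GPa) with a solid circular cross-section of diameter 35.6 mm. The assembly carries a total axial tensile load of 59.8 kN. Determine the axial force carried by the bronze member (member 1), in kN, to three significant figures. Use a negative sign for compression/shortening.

31.5 kN

A_1 = 432.2 mm².
A_2 = 995.4 mm².
Equal strain + equilibrium ⇒ each member carries load in proportion to AE: A₁E₁ = 50140000 N, A₂E₂ = 45090000 N, ΣAE = 95230000 N.
F₁ = P·A₁E₁/ΣAE = 59800·50140000/95230000 = 31490 N.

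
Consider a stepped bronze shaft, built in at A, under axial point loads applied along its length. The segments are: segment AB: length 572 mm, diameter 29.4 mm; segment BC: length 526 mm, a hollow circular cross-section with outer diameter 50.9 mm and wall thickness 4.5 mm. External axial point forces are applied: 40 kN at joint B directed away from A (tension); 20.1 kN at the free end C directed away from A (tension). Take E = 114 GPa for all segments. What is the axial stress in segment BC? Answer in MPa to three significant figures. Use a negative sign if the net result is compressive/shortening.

Internal axial forces (sectioning from the free end, tension +): N_BC = 20.1 kN, N_AB = 60.1 kN.
A_BC = 656 mm².
σ_BC = N_BC/A_BC = 20100/656 = 30.64 MPa.

30.6 MPa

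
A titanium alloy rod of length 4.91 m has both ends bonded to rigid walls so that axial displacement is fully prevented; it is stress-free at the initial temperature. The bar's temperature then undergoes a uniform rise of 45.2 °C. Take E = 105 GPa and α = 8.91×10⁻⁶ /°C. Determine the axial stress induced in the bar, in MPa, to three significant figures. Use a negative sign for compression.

Free thermal expansion αLΔT = 8.91e-6 · 4910 · 45.2 = 1.977 mm.
The walls impose strain ε = −(1.977)/4910 = -4.0273e-04; σ = Eε = 105000 · -4.0273e-04 = -42.29 MPa.

-42.3 MPa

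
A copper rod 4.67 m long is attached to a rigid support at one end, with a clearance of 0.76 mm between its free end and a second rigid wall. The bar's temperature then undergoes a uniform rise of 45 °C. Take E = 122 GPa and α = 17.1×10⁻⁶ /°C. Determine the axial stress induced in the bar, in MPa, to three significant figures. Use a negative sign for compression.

-74.0 MPa

Free thermal expansion αLΔT = 17.1e-6 · 4670 · 45 = 3.594 mm.
The walls engage after the gap closes; constrained expansion = 3.594 − 0.76 = 2.834 mm.
The walls impose strain ε = −(2.834)/4670 = -6.0676e-04; σ = Eε = 122000 · -6.0676e-04 = -74.02 MPa.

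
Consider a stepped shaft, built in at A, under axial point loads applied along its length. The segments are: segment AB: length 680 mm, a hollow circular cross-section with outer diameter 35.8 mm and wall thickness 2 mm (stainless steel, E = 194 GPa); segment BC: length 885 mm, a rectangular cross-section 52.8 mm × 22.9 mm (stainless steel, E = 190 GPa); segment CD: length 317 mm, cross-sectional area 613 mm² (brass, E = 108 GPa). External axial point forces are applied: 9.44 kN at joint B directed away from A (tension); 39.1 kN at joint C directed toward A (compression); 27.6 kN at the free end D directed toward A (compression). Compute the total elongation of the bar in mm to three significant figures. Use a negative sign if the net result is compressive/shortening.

-1.33 mm

Internal axial forces (sectioning from the free end, tension +): N_CD = -27.6 kN, N_BC = -66.7 kN, N_AB = -57.26 kN.
A_AB = 212.4 mm².
A_BC = 1209 mm².
δ_AB = -57260·680/(212.4·194000) = -0.9451 mm
δ_BC = -66700·885/(1209·190000) = -0.2569 mm
δ_CD = -27600·317/(613·108000) = -0.1322 mm
δ = Σδ_i = -1.334 mm.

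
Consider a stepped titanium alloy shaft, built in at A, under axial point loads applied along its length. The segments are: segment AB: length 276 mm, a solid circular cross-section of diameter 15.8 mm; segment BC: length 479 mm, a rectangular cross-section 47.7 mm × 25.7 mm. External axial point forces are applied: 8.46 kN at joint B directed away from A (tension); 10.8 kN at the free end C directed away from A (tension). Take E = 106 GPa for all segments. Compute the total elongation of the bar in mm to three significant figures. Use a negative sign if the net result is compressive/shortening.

0.296 mm

Internal axial forces (sectioning from the free end, tension +): N_BC = 10.8 kN, N_AB = 19.26 kN.
A_AB = 196.1 mm².
A_BC = 1226 mm².
δ_AB = 19260·276/(196.1·106000) = 0.2558 mm
δ_BC = 10800·479/(1226·106000) = 0.03981 mm
δ = Σδ_i = 0.2956 mm.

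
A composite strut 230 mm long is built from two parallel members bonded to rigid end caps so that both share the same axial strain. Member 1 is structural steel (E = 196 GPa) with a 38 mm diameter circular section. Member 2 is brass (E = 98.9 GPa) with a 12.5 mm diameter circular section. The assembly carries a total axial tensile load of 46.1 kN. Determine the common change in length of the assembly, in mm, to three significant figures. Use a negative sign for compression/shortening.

0.0452 mm

A_1 = 1134 mm².
A_2 = 122.7 mm².
Equal strain + equilibrium ⇒ each member carries load in proportion to AE: A₁E₁ = 222300000 N, A₂E₂ = 12140000 N, ΣAE = 234400000 N.
δ = PL/ΣAE = 46100·230/234400000 = 0.04523 mm.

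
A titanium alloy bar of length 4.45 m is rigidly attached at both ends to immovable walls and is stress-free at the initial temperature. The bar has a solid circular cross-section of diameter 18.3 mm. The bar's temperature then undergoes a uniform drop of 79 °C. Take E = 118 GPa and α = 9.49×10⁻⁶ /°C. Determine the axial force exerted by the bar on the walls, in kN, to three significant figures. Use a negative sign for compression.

Free thermal expansion αLΔT = 9.49e-6 · 4450 · -79 = -3.336 mm.
The walls impose strain ε = −(-3.336)/4450 = 7.4971e-04; σ = Eε = 118000 · 7.4971e-04 = 88.47 MPa.
Wall reaction R = σ·A = 88.47·263 = 23270 N = 23.27 kN.

23.3 kN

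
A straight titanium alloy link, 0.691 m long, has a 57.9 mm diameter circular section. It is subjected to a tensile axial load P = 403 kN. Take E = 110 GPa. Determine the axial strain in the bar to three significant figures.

A = 2633 mm².
σ = N/A = 153.1 MPa; ε = σ/E = 153.1/110000 = 1.391e-03.

0.00139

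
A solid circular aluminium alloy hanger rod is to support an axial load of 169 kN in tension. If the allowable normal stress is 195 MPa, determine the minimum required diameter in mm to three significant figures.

33.2 mm

Required area A ≥ P/σ_allow = 169000/195 = 866.7 mm².
For a solid circular section, d ≥ √(4A/π) = 33.22 mm.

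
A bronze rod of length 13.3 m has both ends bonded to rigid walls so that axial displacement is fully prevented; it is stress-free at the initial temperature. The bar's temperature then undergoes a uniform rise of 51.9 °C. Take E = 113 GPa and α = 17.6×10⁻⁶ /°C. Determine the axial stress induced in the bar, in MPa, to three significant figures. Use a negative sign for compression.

-103 MPa

Free thermal expansion αLΔT = 17.6e-6 · 13300 · 51.9 = 12.15 mm.
The walls impose strain ε = −(12.15)/13300 = -9.1344e-04; σ = Eε = 113000 · -9.1344e-04 = -103.2 MPa.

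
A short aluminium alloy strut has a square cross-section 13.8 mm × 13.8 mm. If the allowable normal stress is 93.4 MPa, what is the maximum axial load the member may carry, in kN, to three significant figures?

A = 190.4 mm².
P_max = σ_allow · A = 93.4 · 190.4 = 17790 N = 17.79 kN.

17.8 kN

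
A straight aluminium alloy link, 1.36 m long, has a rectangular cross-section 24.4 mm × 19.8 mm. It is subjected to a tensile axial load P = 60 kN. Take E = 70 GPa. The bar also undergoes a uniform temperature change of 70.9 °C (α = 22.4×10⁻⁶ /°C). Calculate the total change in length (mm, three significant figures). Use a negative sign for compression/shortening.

A = 483.1 mm².
δ_mech = NL/(AE) = 60000·1360/(483.1·70000) = 2.413 mm.
δ_thermal = αLΔT = 22.4e-6·1360·70.9 = 2.16 mm.
δ = δ_mech + δ_thermal = 4.573 mm.

4.57 mm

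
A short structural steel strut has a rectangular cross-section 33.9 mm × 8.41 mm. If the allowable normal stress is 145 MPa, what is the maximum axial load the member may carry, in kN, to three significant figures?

41.3 kN

A = 285.1 mm².
P_max = σ_allow · A = 145 · 285.1 = 41340 N = 41.34 kN.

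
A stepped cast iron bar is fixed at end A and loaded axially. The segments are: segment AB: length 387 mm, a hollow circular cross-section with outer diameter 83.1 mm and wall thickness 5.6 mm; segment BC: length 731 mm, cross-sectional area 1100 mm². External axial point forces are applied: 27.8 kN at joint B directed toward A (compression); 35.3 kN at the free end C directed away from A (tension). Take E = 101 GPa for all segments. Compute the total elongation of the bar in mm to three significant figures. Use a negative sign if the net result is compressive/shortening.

0.253 mm

Internal axial forces (sectioning from the free end, tension +): N_BC = 35.3 kN, N_AB = 7.5 kN.
A_AB = 1363 mm².
δ_AB = 7500·387/(1363·101000) = 0.02108 mm
δ_BC = 35300·731/(1100·101000) = 0.2323 mm
δ = Σδ_i = 0.2533 mm.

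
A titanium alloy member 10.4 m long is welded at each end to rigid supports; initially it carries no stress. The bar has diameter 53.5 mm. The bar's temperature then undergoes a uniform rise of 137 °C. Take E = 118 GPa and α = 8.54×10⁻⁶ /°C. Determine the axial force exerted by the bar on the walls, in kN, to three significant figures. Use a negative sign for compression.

-310 kN

Free thermal expansion αLΔT = 8.54e-6 · 10400 · 137 = 12.17 mm.
The walls impose strain ε = −(12.17)/10400 = -1.1700e-03; σ = Eε = 118000 · -1.1700e-03 = -138.1 MPa.
Wall reaction R = σ·A = -138.1·2248 = -310400 N = -310.4 kN.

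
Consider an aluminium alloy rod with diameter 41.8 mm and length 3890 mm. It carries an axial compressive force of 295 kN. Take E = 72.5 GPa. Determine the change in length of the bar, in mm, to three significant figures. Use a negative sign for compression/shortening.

-11.5 mm

A = 1372 mm².
δ_mech = NL/(AE) = -295000·3890/(1372·72500) = -11.53 mm.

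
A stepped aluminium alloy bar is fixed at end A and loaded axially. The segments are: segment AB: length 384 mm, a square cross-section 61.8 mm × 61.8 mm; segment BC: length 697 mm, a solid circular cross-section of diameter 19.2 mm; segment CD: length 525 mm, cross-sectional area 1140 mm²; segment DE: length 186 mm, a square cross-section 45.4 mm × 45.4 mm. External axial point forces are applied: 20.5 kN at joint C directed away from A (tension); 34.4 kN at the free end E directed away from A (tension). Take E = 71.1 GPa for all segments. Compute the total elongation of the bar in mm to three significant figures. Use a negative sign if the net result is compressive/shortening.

Internal axial forces (sectioning from the free end, tension +): N_DE = 34.4 kN, N_CD = 34.4 kN, N_BC = 54.9 kN, N_AB = 54.9 kN.
A_AB = 3819 mm².
A_BC = 289.5 mm².
A_DE = 2061 mm².
δ_AB = 54900·384/(3819·71100) = 0.07763 mm
δ_BC = 54900·697/(289.5·71100) = 1.859 mm
δ_CD = 34400·525/(1140·71100) = 0.2228 mm
δ_DE = 34400·186/(2061·71100) = 0.04366 mm
δ = Σδ_i = 2.203 mm.

2.20 mm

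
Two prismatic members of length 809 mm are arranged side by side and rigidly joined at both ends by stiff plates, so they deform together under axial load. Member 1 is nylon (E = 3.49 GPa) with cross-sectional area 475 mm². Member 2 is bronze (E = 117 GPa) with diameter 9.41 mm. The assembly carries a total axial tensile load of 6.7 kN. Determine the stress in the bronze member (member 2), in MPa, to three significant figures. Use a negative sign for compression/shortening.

80.0 MPa

A_2 = 69.55 mm².
Equal strain + equilibrium ⇒ each member carries load in proportion to AE: A₁E₁ = 1658000 N, A₂E₂ = 8137000 N, ΣAE = 9795000 N.
σ₂ = P·E₂/ΣAE = 6700·117000/9795000 = 80.03 MPa.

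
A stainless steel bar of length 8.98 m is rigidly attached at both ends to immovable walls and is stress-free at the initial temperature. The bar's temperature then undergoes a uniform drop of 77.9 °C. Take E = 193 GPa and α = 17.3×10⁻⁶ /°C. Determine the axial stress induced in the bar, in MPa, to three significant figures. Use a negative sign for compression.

260 MPa

Free thermal expansion αLΔT = 17.3e-6 · 8980 · -77.9 = -12.1 mm.
The walls impose strain ε = −(-12.1)/8980 = 1.3477e-03; σ = Eε = 193000 · 1.3477e-03 = 260.1 MPa.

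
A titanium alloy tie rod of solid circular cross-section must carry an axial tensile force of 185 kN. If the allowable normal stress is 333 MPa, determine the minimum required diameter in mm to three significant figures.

26.6 mm

Required area A ≥ P/σ_allow = 185000/333 = 555.6 mm².
For a solid circular section, d ≥ √(4A/π) = 26.6 mm.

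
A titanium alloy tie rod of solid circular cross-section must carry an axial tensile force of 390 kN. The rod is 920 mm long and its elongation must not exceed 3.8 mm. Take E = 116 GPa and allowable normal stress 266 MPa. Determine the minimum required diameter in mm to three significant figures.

Required area A ≥ P/σ_allow = 390000/266 = 1466 mm².
For a solid circular section, d ≥ √(4A/π) = 43.21 mm.
Elongation limit: A ≥ PL/(Eδ_allow) = 390000·920/(116000·3.8) = 814 mm² ⇒ d ≥ 32.19 mm.
The stress limit governs.

43.2 mm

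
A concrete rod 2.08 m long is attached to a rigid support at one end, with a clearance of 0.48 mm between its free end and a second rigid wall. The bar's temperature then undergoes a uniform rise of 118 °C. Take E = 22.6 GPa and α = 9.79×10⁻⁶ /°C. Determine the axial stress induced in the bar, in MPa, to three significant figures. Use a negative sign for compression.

-20.9 MPa

Free thermal expansion αLΔT = 9.79e-6 · 2080 · 118 = 2.403 mm.
The walls engage after the gap closes; constrained expansion = 2.403 − 0.48 = 1.923 mm.
The walls impose strain ε = −(1.923)/2080 = -9.2445e-04; σ = Eε = 22600 · -9.2445e-04 = -20.89 MPa.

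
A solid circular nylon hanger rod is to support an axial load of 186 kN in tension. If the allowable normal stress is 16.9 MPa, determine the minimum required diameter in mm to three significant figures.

Required area A ≥ P/σ_allow = 186000/16.9 = 11010 mm².
For a solid circular section, d ≥ √(4A/π) = 118.4 mm.

118 mm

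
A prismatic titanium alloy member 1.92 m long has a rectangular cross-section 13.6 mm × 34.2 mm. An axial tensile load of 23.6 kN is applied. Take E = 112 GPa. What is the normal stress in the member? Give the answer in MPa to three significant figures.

A = 465.1 mm².
σ = N/A = 23600/465.1 = 50.74 MPa.

50.7 MPa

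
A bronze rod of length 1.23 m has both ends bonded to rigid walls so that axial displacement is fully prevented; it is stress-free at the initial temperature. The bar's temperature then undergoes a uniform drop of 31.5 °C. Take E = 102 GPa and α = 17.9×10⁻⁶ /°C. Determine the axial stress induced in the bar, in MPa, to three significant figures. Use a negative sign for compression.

57.5 MPa

Free thermal expansion αLΔT = 17.9e-6 · 1230 · -31.5 = -0.6935 mm.
The walls impose strain ε = −(-0.6935)/1230 = 5.6385e-04; σ = Eε = 102000 · 5.6385e-04 = 57.51 MPa.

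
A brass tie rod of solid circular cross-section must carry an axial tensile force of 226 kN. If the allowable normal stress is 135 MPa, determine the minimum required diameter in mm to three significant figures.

Required area A ≥ P/σ_allow = 226000/135 = 1674 mm².
For a solid circular section, d ≥ √(4A/π) = 46.17 mm.

46.2 mm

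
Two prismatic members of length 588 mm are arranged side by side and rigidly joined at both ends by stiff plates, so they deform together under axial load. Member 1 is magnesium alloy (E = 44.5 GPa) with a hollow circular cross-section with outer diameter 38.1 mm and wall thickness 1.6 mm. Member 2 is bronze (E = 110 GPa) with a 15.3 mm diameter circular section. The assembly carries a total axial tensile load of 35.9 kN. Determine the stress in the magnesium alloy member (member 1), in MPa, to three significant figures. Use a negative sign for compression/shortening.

A_1 = 183.5 mm².
A_2 = 183.9 mm².
Equal strain + equilibrium ⇒ each member carries load in proportion to AE: A₁E₁ = 8164000 N, A₂E₂ = 20220000 N, ΣAE = 28390000 N.
σ₁ = P·E₁/ΣAE = 35900·44500/28390000 = 56.27 MPa.

56.3 MPa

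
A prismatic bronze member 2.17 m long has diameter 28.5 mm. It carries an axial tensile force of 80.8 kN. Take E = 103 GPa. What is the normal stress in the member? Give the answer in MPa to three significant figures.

127 MPa

A = 637.9 mm².
σ = N/A = 80800/637.9 = 126.7 MPa.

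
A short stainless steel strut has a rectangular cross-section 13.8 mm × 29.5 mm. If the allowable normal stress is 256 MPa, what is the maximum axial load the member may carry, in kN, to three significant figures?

104 kN

A = 407.1 mm².
P_max = σ_allow · A = 256 · 407.1 = 104200 N = 104.2 kN.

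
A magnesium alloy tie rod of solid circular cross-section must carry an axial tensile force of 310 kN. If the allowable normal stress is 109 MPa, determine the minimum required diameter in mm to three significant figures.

60.2 mm

Required area A ≥ P/σ_allow = 310000/109 = 2844 mm².
For a solid circular section, d ≥ √(4A/π) = 60.18 mm.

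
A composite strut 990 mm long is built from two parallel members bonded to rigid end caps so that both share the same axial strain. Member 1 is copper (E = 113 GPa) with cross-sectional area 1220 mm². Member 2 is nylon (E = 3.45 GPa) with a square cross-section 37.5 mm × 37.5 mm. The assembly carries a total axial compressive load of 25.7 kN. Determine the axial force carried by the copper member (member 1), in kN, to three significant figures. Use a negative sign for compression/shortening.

-24.8 kN

A_2 = 1406 mm².
Equal strain + equilibrium ⇒ each member carries load in proportion to AE: A₁E₁ = 137900000 N, A₂E₂ = 4852000 N, ΣAE = 142700000 N.
F₁ = P·A₁E₁/ΣAE = -25700·137900000/142700000 = -24830 N.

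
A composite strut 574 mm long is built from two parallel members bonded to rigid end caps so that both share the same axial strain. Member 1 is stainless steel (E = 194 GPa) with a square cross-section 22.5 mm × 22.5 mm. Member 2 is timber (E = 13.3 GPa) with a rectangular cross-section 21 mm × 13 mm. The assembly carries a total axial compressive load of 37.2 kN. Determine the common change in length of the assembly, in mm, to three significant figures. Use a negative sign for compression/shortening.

-0.210 mm

A_1 = 506.2 mm².
A_2 = 273 mm².
Equal strain + equilibrium ⇒ each member carries load in proportion to AE: A₁E₁ = 98210000 N, A₂E₂ = 3631000 N, ΣAE = 101800000 N.
δ = PL/ΣAE = -37200·574/101800000 = -0.2097 mm.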